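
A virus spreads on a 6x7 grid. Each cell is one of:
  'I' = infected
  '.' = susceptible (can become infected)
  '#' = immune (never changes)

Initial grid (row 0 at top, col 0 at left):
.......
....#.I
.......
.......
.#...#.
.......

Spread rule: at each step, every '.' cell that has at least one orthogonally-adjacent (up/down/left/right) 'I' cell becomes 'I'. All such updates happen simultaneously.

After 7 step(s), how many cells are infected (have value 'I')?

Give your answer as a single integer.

Step 0 (initial): 1 infected
Step 1: +3 new -> 4 infected
Step 2: +3 new -> 7 infected
Step 3: +4 new -> 11 infected
Step 4: +4 new -> 15 infected
Step 5: +6 new -> 21 infected
Step 6: +6 new -> 27 infected
Step 7: +6 new -> 33 infected

Answer: 33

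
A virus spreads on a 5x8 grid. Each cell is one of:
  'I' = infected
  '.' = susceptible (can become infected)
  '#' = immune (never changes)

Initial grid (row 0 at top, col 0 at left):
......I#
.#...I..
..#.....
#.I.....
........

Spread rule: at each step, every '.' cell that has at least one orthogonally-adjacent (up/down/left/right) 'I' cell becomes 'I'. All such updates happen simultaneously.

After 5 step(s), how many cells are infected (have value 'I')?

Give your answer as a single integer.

Step 0 (initial): 3 infected
Step 1: +7 new -> 10 infected
Step 2: +11 new -> 21 infected
Step 3: +8 new -> 29 infected
Step 4: +4 new -> 33 infected
Step 5: +3 new -> 36 infected

Answer: 36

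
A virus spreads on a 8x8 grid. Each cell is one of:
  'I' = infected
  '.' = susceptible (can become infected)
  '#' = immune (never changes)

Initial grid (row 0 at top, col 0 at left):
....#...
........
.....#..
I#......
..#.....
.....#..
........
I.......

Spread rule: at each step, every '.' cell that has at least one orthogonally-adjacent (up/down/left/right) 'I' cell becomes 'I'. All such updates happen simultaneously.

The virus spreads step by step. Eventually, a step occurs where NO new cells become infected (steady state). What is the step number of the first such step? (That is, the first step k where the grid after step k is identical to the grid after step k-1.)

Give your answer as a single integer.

Answer: 11

Derivation:
Step 0 (initial): 2 infected
Step 1: +4 new -> 6 infected
Step 2: +6 new -> 12 infected
Step 3: +6 new -> 18 infected
Step 4: +7 new -> 25 infected
Step 5: +7 new -> 32 infected
Step 6: +7 new -> 39 infected
Step 7: +5 new -> 44 infected
Step 8: +6 new -> 50 infected
Step 9: +6 new -> 56 infected
Step 10: +3 new -> 59 infected
Step 11: +0 new -> 59 infected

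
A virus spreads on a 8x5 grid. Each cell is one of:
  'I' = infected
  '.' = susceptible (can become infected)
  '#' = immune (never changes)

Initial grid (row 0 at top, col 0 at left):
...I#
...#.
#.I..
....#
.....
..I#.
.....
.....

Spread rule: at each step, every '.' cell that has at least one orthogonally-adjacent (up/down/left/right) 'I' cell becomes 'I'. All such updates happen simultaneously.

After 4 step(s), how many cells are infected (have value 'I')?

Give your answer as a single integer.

Answer: 35

Derivation:
Step 0 (initial): 3 infected
Step 1: +8 new -> 11 infected
Step 2: +11 new -> 22 infected
Step 3: +10 new -> 32 infected
Step 4: +3 new -> 35 infected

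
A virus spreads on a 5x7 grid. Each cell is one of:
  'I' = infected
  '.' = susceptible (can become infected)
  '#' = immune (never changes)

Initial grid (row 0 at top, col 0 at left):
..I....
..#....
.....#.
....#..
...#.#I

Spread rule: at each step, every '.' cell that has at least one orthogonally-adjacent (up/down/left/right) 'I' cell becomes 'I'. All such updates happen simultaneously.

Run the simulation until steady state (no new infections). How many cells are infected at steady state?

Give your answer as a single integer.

Step 0 (initial): 2 infected
Step 1: +3 new -> 5 infected
Step 2: +6 new -> 11 infected
Step 3: +6 new -> 17 infected
Step 4: +7 new -> 24 infected
Step 5: +3 new -> 27 infected
Step 6: +2 new -> 29 infected
Step 7: +0 new -> 29 infected

Answer: 29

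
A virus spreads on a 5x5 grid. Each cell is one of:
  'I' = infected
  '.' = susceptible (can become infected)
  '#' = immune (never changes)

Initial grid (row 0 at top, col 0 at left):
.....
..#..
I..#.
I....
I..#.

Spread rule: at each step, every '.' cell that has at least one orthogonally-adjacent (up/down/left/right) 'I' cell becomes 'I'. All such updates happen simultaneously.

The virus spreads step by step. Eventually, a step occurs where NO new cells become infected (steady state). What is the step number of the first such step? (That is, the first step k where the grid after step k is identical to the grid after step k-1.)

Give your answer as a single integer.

Step 0 (initial): 3 infected
Step 1: +4 new -> 7 infected
Step 2: +5 new -> 12 infected
Step 3: +2 new -> 14 infected
Step 4: +2 new -> 16 infected
Step 5: +3 new -> 19 infected
Step 6: +3 new -> 22 infected
Step 7: +0 new -> 22 infected

Answer: 7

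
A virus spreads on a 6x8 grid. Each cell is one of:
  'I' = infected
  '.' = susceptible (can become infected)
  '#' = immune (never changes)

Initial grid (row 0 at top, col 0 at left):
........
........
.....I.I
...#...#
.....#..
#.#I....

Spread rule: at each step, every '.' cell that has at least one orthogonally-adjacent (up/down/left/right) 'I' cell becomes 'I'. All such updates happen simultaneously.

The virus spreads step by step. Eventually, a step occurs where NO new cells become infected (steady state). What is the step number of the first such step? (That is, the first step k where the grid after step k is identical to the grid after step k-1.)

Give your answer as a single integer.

Answer: 8

Derivation:
Step 0 (initial): 3 infected
Step 1: +7 new -> 10 infected
Step 2: +10 new -> 20 infected
Step 3: +8 new -> 28 infected
Step 4: +8 new -> 36 infected
Step 5: +4 new -> 40 infected
Step 6: +2 new -> 42 infected
Step 7: +1 new -> 43 infected
Step 8: +0 new -> 43 infected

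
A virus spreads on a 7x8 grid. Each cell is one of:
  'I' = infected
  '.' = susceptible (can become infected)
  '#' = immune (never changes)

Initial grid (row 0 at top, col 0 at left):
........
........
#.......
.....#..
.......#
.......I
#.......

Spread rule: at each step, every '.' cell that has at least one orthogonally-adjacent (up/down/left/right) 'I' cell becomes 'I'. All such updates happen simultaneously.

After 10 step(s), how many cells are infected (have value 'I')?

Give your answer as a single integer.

Answer: 49

Derivation:
Step 0 (initial): 1 infected
Step 1: +2 new -> 3 infected
Step 2: +3 new -> 6 infected
Step 3: +4 new -> 10 infected
Step 4: +5 new -> 15 infected
Step 5: +7 new -> 22 infected
Step 6: +8 new -> 30 infected
Step 7: +8 new -> 38 infected
Step 8: +5 new -> 43 infected
Step 9: +4 new -> 47 infected
Step 10: +2 new -> 49 infected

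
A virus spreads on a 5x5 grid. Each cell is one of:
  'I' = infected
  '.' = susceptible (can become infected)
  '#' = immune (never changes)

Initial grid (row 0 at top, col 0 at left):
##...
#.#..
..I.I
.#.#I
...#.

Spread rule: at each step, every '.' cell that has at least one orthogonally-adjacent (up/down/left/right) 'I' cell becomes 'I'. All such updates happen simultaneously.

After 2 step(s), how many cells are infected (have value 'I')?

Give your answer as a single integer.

Step 0 (initial): 3 infected
Step 1: +5 new -> 8 infected
Step 2: +5 new -> 13 infected

Answer: 13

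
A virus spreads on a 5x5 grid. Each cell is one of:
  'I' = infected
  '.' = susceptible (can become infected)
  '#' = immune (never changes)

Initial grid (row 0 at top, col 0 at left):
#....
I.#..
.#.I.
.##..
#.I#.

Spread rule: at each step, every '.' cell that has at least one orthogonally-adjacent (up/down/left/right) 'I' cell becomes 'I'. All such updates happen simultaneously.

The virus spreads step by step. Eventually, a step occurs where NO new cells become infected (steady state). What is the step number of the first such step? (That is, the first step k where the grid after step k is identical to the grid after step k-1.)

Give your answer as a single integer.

Step 0 (initial): 3 infected
Step 1: +7 new -> 10 infected
Step 2: +5 new -> 15 infected
Step 3: +3 new -> 18 infected
Step 4: +0 new -> 18 infected

Answer: 4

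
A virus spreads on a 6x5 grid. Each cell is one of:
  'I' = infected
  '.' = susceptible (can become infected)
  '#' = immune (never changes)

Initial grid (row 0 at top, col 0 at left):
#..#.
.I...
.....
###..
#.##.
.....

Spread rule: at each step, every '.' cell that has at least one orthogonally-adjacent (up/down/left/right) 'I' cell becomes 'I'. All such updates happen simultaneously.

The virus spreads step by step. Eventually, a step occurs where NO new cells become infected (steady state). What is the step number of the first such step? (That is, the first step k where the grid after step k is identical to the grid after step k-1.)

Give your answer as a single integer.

Step 0 (initial): 1 infected
Step 1: +4 new -> 5 infected
Step 2: +4 new -> 9 infected
Step 3: +2 new -> 11 infected
Step 4: +3 new -> 14 infected
Step 5: +1 new -> 15 infected
Step 6: +1 new -> 16 infected
Step 7: +1 new -> 17 infected
Step 8: +1 new -> 18 infected
Step 9: +1 new -> 19 infected
Step 10: +1 new -> 20 infected
Step 11: +2 new -> 22 infected
Step 12: +0 new -> 22 infected

Answer: 12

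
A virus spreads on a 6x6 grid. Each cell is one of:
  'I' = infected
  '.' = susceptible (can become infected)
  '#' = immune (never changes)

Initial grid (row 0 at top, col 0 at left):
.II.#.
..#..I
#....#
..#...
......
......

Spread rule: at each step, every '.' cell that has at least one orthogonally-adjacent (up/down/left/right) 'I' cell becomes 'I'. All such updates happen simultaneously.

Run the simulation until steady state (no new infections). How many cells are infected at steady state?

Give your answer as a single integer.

Step 0 (initial): 3 infected
Step 1: +5 new -> 8 infected
Step 2: +4 new -> 12 infected
Step 3: +4 new -> 16 infected
Step 4: +5 new -> 21 infected
Step 5: +6 new -> 27 infected
Step 6: +4 new -> 31 infected
Step 7: +0 new -> 31 infected

Answer: 31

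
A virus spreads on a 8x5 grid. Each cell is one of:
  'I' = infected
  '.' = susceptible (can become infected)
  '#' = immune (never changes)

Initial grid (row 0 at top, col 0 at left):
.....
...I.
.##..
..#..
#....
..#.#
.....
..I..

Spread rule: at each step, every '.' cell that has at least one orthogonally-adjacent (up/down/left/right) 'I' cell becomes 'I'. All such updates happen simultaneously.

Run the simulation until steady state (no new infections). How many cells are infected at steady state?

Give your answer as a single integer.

Step 0 (initial): 2 infected
Step 1: +7 new -> 9 infected
Step 2: +9 new -> 18 infected
Step 3: +8 new -> 26 infected
Step 4: +6 new -> 32 infected
Step 5: +2 new -> 34 infected
Step 6: +0 new -> 34 infected

Answer: 34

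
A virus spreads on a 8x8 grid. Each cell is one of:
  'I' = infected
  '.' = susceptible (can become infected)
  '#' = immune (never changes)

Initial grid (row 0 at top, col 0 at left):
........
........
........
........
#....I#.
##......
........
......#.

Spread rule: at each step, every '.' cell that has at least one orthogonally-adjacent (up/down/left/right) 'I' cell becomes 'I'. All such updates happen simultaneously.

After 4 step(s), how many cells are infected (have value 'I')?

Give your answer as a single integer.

Step 0 (initial): 1 infected
Step 1: +3 new -> 4 infected
Step 2: +7 new -> 11 infected
Step 3: +11 new -> 22 infected
Step 4: +12 new -> 34 infected

Answer: 34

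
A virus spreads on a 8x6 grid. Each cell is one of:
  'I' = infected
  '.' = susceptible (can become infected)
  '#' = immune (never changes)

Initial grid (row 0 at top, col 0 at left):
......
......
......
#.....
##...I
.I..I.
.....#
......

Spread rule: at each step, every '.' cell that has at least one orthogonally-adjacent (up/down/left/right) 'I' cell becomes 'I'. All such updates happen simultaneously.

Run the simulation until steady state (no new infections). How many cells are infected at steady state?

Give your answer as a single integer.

Answer: 44

Derivation:
Step 0 (initial): 3 infected
Step 1: +8 new -> 11 infected
Step 2: +9 new -> 20 infected
Step 3: +8 new -> 28 infected
Step 4: +5 new -> 33 infected
Step 5: +4 new -> 37 infected
Step 6: +4 new -> 41 infected
Step 7: +2 new -> 43 infected
Step 8: +1 new -> 44 infected
Step 9: +0 new -> 44 infected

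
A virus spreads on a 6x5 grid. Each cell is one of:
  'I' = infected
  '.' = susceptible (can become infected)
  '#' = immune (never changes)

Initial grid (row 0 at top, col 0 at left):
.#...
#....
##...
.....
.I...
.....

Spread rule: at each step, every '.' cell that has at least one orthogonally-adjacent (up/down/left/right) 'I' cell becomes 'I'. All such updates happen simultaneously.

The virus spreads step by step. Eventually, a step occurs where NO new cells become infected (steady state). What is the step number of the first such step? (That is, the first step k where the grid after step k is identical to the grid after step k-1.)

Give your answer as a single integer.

Answer: 8

Derivation:
Step 0 (initial): 1 infected
Step 1: +4 new -> 5 infected
Step 2: +5 new -> 10 infected
Step 3: +4 new -> 14 infected
Step 4: +4 new -> 18 infected
Step 5: +4 new -> 22 infected
Step 6: +2 new -> 24 infected
Step 7: +1 new -> 25 infected
Step 8: +0 new -> 25 infected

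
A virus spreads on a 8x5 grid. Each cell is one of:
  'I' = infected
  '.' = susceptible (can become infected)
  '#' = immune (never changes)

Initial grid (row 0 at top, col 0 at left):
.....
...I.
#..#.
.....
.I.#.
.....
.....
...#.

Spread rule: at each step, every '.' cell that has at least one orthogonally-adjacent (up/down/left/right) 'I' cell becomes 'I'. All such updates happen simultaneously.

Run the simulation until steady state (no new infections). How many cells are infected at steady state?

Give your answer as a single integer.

Step 0 (initial): 2 infected
Step 1: +7 new -> 9 infected
Step 2: +11 new -> 20 infected
Step 3: +8 new -> 28 infected
Step 4: +6 new -> 34 infected
Step 5: +1 new -> 35 infected
Step 6: +1 new -> 36 infected
Step 7: +0 new -> 36 infected

Answer: 36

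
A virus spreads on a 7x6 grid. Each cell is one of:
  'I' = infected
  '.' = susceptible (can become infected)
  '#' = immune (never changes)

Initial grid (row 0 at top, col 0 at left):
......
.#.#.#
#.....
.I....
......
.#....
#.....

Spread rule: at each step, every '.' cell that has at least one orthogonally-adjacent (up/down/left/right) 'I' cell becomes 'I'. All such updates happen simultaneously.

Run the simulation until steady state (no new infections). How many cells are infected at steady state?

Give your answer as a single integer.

Answer: 36

Derivation:
Step 0 (initial): 1 infected
Step 1: +4 new -> 5 infected
Step 2: +4 new -> 9 infected
Step 3: +6 new -> 15 infected
Step 4: +6 new -> 21 infected
Step 5: +8 new -> 29 infected
Step 6: +4 new -> 33 infected
Step 7: +3 new -> 36 infected
Step 8: +0 new -> 36 infected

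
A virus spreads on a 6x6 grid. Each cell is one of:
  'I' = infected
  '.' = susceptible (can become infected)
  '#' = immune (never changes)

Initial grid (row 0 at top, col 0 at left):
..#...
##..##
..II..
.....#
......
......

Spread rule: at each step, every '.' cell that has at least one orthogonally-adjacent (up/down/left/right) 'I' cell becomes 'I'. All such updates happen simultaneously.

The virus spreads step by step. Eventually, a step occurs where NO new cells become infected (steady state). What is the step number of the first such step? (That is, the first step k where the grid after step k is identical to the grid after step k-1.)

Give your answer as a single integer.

Answer: 6

Derivation:
Step 0 (initial): 2 infected
Step 1: +6 new -> 8 infected
Step 2: +7 new -> 15 infected
Step 3: +6 new -> 21 infected
Step 4: +5 new -> 26 infected
Step 5: +2 new -> 28 infected
Step 6: +0 new -> 28 infected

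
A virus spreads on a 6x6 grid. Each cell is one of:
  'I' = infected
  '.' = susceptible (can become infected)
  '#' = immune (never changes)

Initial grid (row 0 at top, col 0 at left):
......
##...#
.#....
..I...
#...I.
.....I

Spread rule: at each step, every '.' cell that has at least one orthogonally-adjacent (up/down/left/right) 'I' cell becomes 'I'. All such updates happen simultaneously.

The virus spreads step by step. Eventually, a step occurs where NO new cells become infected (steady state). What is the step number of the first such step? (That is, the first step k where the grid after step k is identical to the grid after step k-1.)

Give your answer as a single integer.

Step 0 (initial): 3 infected
Step 1: +8 new -> 11 infected
Step 2: +8 new -> 19 infected
Step 3: +6 new -> 25 infected
Step 4: +4 new -> 29 infected
Step 5: +2 new -> 31 infected
Step 6: +0 new -> 31 infected

Answer: 6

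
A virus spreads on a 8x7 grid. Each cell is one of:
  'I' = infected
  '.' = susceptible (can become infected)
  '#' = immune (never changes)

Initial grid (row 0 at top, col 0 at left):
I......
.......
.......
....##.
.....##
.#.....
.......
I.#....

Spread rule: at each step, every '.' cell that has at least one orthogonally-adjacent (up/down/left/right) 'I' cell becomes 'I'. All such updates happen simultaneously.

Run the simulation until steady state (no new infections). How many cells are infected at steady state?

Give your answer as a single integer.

Step 0 (initial): 2 infected
Step 1: +4 new -> 6 infected
Step 2: +5 new -> 11 infected
Step 3: +6 new -> 17 infected
Step 4: +7 new -> 24 infected
Step 5: +8 new -> 32 infected
Step 6: +8 new -> 40 infected
Step 7: +6 new -> 46 infected
Step 8: +3 new -> 49 infected
Step 9: +1 new -> 50 infected
Step 10: +0 new -> 50 infected

Answer: 50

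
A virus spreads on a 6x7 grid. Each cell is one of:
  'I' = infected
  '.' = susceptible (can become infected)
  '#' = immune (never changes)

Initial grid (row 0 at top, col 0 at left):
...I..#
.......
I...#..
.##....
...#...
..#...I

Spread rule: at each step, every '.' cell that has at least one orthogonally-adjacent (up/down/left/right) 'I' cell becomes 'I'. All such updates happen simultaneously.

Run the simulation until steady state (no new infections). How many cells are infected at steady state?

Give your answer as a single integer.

Answer: 36

Derivation:
Step 0 (initial): 3 infected
Step 1: +8 new -> 11 infected
Step 2: +12 new -> 23 infected
Step 3: +8 new -> 31 infected
Step 4: +5 new -> 36 infected
Step 5: +0 new -> 36 infected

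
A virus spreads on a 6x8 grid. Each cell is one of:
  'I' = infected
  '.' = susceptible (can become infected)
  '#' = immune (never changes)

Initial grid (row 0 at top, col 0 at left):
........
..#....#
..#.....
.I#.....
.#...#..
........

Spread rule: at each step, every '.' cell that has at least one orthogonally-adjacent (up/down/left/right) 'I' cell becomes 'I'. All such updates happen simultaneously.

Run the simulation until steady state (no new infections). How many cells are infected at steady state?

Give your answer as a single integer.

Step 0 (initial): 1 infected
Step 1: +2 new -> 3 infected
Step 2: +3 new -> 6 infected
Step 3: +3 new -> 9 infected
Step 4: +3 new -> 12 infected
Step 5: +2 new -> 14 infected
Step 6: +4 new -> 18 infected
Step 7: +5 new -> 23 infected
Step 8: +6 new -> 29 infected
Step 9: +5 new -> 34 infected
Step 10: +4 new -> 38 infected
Step 11: +3 new -> 41 infected
Step 12: +1 new -> 42 infected
Step 13: +0 new -> 42 infected

Answer: 42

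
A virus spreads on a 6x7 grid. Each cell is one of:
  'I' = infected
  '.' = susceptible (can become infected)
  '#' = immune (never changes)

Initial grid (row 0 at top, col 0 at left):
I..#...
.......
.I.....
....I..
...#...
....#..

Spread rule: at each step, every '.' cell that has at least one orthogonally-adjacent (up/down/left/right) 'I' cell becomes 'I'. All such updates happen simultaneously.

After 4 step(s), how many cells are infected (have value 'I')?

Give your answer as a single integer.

Step 0 (initial): 3 infected
Step 1: +10 new -> 13 infected
Step 2: +10 new -> 23 infected
Step 3: +9 new -> 32 infected
Step 4: +5 new -> 37 infected

Answer: 37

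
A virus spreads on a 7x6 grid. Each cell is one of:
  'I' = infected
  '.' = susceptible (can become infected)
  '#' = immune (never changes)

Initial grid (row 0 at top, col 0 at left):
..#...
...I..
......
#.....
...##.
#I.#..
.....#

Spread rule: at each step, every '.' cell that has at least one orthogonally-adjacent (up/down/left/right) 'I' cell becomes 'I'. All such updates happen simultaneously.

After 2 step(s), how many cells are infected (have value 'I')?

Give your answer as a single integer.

Answer: 20

Derivation:
Step 0 (initial): 2 infected
Step 1: +7 new -> 9 infected
Step 2: +11 new -> 20 infected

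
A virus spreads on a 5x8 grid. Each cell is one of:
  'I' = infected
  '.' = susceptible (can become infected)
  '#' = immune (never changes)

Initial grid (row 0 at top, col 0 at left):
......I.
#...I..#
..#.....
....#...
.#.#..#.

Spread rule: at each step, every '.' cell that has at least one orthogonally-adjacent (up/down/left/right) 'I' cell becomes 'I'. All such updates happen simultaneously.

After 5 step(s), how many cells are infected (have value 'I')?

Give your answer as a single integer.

Answer: 31

Derivation:
Step 0 (initial): 2 infected
Step 1: +7 new -> 9 infected
Step 2: +5 new -> 14 infected
Step 3: +6 new -> 20 infected
Step 4: +5 new -> 25 infected
Step 5: +6 new -> 31 infected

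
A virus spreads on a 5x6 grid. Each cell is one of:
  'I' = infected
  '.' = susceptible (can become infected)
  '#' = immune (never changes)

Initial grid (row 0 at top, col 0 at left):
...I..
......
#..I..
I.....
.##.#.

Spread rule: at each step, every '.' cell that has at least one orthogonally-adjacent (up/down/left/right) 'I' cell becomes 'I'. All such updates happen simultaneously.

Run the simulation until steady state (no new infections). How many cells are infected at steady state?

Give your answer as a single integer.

Step 0 (initial): 3 infected
Step 1: +8 new -> 11 infected
Step 2: +9 new -> 20 infected
Step 3: +4 new -> 24 infected
Step 4: +2 new -> 26 infected
Step 5: +0 new -> 26 infected

Answer: 26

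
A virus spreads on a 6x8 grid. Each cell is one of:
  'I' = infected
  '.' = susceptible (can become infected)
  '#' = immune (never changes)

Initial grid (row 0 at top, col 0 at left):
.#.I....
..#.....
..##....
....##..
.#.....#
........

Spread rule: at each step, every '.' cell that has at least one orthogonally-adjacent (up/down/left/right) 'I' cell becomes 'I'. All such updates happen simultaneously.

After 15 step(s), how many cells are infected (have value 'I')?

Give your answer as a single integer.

Step 0 (initial): 1 infected
Step 1: +3 new -> 4 infected
Step 2: +2 new -> 6 infected
Step 3: +3 new -> 9 infected
Step 4: +3 new -> 12 infected
Step 5: +2 new -> 14 infected
Step 6: +2 new -> 16 infected
Step 7: +2 new -> 18 infected
Step 8: +2 new -> 20 infected
Step 9: +3 new -> 23 infected
Step 10: +2 new -> 25 infected
Step 11: +3 new -> 28 infected
Step 12: +2 new -> 30 infected
Step 13: +2 new -> 32 infected
Step 14: +3 new -> 35 infected
Step 15: +3 new -> 38 infected

Answer: 38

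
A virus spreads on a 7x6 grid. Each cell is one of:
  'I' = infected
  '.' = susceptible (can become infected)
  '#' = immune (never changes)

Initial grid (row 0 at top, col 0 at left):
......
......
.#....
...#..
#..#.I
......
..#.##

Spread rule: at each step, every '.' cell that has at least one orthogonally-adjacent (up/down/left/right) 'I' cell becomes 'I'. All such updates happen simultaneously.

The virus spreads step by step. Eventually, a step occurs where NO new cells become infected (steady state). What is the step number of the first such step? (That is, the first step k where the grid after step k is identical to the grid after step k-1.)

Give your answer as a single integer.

Step 0 (initial): 1 infected
Step 1: +3 new -> 4 infected
Step 2: +3 new -> 7 infected
Step 3: +3 new -> 10 infected
Step 4: +5 new -> 15 infected
Step 5: +5 new -> 20 infected
Step 6: +6 new -> 26 infected
Step 7: +4 new -> 30 infected
Step 8: +3 new -> 33 infected
Step 9: +2 new -> 35 infected
Step 10: +0 new -> 35 infected

Answer: 10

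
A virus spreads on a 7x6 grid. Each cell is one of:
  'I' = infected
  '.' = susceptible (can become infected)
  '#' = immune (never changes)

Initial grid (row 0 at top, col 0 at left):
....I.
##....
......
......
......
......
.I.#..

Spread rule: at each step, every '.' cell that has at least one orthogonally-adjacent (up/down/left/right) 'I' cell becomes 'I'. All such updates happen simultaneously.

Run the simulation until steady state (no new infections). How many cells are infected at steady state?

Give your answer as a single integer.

Answer: 39

Derivation:
Step 0 (initial): 2 infected
Step 1: +6 new -> 8 infected
Step 2: +7 new -> 15 infected
Step 3: +9 new -> 24 infected
Step 4: +10 new -> 34 infected
Step 5: +4 new -> 38 infected
Step 6: +1 new -> 39 infected
Step 7: +0 new -> 39 infected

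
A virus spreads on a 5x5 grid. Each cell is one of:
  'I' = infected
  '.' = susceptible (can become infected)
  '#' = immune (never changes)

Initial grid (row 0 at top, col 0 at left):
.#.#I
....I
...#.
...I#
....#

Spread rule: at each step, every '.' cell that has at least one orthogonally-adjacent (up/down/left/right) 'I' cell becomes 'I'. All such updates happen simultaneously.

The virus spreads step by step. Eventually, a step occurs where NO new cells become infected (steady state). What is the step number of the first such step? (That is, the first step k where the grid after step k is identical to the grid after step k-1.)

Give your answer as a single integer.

Step 0 (initial): 3 infected
Step 1: +4 new -> 7 infected
Step 2: +4 new -> 11 infected
Step 3: +5 new -> 16 infected
Step 4: +3 new -> 19 infected
Step 5: +1 new -> 20 infected
Step 6: +0 new -> 20 infected

Answer: 6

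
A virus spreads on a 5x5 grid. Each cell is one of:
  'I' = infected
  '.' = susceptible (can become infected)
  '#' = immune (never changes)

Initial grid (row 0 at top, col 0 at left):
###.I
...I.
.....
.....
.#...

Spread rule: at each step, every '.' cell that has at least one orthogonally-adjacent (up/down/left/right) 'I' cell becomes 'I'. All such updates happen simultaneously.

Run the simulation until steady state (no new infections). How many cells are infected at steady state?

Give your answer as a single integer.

Answer: 21

Derivation:
Step 0 (initial): 2 infected
Step 1: +4 new -> 6 infected
Step 2: +4 new -> 10 infected
Step 3: +5 new -> 15 infected
Step 4: +4 new -> 19 infected
Step 5: +1 new -> 20 infected
Step 6: +1 new -> 21 infected
Step 7: +0 new -> 21 infected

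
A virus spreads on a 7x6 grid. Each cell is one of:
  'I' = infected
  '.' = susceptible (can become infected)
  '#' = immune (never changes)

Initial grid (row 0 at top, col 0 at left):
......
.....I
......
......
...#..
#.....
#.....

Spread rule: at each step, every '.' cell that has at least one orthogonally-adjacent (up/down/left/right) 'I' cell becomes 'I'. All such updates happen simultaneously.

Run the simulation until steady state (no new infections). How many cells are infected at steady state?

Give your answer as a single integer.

Step 0 (initial): 1 infected
Step 1: +3 new -> 4 infected
Step 2: +4 new -> 8 infected
Step 3: +5 new -> 13 infected
Step 4: +6 new -> 19 infected
Step 5: +6 new -> 25 infected
Step 6: +6 new -> 31 infected
Step 7: +4 new -> 35 infected
Step 8: +3 new -> 38 infected
Step 9: +1 new -> 39 infected
Step 10: +0 new -> 39 infected

Answer: 39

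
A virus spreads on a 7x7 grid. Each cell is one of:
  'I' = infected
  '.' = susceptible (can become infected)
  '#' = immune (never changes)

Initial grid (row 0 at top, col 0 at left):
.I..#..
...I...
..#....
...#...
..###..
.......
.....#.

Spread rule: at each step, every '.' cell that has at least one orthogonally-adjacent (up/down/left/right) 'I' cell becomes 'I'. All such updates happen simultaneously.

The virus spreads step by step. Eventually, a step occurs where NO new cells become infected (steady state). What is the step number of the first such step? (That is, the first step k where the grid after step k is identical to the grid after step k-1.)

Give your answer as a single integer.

Step 0 (initial): 2 infected
Step 1: +7 new -> 9 infected
Step 2: +4 new -> 13 infected
Step 3: +6 new -> 19 infected
Step 4: +6 new -> 25 infected
Step 5: +4 new -> 29 infected
Step 6: +5 new -> 34 infected
Step 7: +5 new -> 39 infected
Step 8: +3 new -> 42 infected
Step 9: +0 new -> 42 infected

Answer: 9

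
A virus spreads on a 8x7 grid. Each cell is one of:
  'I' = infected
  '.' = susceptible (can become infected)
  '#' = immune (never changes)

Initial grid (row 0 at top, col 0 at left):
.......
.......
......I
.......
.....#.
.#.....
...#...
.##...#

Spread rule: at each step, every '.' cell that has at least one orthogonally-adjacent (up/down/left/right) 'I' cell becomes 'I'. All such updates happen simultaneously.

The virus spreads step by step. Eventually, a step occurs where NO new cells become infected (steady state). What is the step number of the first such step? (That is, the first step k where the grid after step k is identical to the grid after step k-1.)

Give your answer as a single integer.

Answer: 12

Derivation:
Step 0 (initial): 1 infected
Step 1: +3 new -> 4 infected
Step 2: +5 new -> 9 infected
Step 3: +5 new -> 14 infected
Step 4: +7 new -> 21 infected
Step 5: +7 new -> 28 infected
Step 6: +8 new -> 36 infected
Step 7: +6 new -> 42 infected
Step 8: +4 new -> 46 infected
Step 9: +2 new -> 48 infected
Step 10: +1 new -> 49 infected
Step 11: +1 new -> 50 infected
Step 12: +0 new -> 50 infected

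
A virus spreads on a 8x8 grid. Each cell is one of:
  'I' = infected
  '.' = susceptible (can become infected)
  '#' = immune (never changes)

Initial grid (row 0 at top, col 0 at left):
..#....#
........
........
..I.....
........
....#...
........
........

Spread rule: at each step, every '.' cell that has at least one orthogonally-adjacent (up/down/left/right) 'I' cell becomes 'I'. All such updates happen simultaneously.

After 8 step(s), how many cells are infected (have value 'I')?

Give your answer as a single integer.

Answer: 60

Derivation:
Step 0 (initial): 1 infected
Step 1: +4 new -> 5 infected
Step 2: +8 new -> 13 infected
Step 3: +10 new -> 23 infected
Step 4: +11 new -> 34 infected
Step 5: +11 new -> 45 infected
Step 6: +8 new -> 53 infected
Step 7: +5 new -> 58 infected
Step 8: +2 new -> 60 infected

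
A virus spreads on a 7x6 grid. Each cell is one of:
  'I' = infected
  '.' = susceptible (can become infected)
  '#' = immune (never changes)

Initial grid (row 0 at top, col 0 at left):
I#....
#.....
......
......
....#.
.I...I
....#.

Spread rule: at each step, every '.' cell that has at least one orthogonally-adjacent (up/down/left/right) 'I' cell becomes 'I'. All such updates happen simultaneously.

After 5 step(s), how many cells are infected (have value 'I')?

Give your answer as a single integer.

Step 0 (initial): 3 infected
Step 1: +7 new -> 10 infected
Step 2: +7 new -> 17 infected
Step 3: +7 new -> 24 infected
Step 4: +6 new -> 30 infected
Step 5: +4 new -> 34 infected

Answer: 34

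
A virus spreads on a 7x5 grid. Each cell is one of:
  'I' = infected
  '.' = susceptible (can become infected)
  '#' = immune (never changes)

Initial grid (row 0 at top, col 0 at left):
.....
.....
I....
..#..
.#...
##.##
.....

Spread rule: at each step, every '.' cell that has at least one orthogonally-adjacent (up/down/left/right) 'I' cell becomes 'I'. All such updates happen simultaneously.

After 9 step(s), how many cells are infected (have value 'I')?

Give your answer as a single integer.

Answer: 27

Derivation:
Step 0 (initial): 1 infected
Step 1: +3 new -> 4 infected
Step 2: +5 new -> 9 infected
Step 3: +3 new -> 12 infected
Step 4: +4 new -> 16 infected
Step 5: +4 new -> 20 infected
Step 6: +3 new -> 23 infected
Step 7: +1 new -> 24 infected
Step 8: +1 new -> 25 infected
Step 9: +2 new -> 27 infected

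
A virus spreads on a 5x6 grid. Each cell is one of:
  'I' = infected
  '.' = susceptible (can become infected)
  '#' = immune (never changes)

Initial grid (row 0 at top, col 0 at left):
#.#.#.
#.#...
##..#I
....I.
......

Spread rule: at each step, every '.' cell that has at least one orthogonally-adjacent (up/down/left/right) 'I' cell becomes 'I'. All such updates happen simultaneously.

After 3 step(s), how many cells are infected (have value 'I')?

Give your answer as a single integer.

Step 0 (initial): 2 infected
Step 1: +4 new -> 6 infected
Step 2: +6 new -> 12 infected
Step 3: +4 new -> 16 infected

Answer: 16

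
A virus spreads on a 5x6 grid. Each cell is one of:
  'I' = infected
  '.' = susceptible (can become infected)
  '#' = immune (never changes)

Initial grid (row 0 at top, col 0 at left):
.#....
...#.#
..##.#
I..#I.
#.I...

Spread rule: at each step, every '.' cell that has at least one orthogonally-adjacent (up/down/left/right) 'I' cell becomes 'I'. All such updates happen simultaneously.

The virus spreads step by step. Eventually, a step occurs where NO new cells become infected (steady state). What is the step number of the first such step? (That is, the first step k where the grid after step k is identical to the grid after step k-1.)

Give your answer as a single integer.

Answer: 6

Derivation:
Step 0 (initial): 3 infected
Step 1: +8 new -> 11 infected
Step 2: +4 new -> 15 infected
Step 3: +3 new -> 18 infected
Step 4: +3 new -> 21 infected
Step 5: +1 new -> 22 infected
Step 6: +0 new -> 22 infected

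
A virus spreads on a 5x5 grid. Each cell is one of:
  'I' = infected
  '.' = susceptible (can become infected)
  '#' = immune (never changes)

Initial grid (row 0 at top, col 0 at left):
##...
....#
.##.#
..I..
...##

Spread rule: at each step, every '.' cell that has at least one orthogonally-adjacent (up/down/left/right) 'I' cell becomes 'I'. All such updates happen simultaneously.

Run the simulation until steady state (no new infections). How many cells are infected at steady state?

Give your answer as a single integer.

Step 0 (initial): 1 infected
Step 1: +3 new -> 4 infected
Step 2: +4 new -> 8 infected
Step 3: +3 new -> 11 infected
Step 4: +3 new -> 14 infected
Step 5: +3 new -> 17 infected
Step 6: +0 new -> 17 infected

Answer: 17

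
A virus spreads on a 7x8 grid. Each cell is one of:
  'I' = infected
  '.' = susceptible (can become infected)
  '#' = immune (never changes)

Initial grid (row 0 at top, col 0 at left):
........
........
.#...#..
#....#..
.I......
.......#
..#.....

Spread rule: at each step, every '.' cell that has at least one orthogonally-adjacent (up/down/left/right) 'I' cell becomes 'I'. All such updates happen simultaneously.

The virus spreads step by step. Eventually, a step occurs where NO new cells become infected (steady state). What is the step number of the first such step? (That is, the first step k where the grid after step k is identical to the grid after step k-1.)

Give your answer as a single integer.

Step 0 (initial): 1 infected
Step 1: +4 new -> 5 infected
Step 2: +5 new -> 10 infected
Step 3: +5 new -> 15 infected
Step 4: +6 new -> 21 infected
Step 5: +7 new -> 28 infected
Step 6: +8 new -> 36 infected
Step 7: +7 new -> 43 infected
Step 8: +4 new -> 47 infected
Step 9: +2 new -> 49 infected
Step 10: +1 new -> 50 infected
Step 11: +0 new -> 50 infected

Answer: 11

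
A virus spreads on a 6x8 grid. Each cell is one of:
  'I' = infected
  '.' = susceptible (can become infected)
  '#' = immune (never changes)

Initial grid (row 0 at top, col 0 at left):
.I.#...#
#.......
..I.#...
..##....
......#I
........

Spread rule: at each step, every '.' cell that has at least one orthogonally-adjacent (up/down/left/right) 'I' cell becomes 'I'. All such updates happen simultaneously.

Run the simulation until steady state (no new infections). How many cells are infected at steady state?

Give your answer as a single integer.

Answer: 41

Derivation:
Step 0 (initial): 3 infected
Step 1: +8 new -> 11 infected
Step 2: +6 new -> 17 infected
Step 3: +7 new -> 24 infected
Step 4: +10 new -> 34 infected
Step 5: +7 new -> 41 infected
Step 6: +0 new -> 41 infected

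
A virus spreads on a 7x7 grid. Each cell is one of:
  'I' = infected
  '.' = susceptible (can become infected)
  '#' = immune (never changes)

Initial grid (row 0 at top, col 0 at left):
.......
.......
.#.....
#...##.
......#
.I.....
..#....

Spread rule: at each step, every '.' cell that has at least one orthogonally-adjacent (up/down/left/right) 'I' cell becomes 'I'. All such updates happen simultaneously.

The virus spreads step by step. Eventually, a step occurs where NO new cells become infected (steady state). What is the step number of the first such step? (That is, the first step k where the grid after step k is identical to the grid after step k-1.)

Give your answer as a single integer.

Answer: 11

Derivation:
Step 0 (initial): 1 infected
Step 1: +4 new -> 5 infected
Step 2: +5 new -> 10 infected
Step 3: +4 new -> 14 infected
Step 4: +5 new -> 19 infected
Step 5: +5 new -> 24 infected
Step 6: +5 new -> 29 infected
Step 7: +5 new -> 34 infected
Step 8: +5 new -> 39 infected
Step 9: +3 new -> 42 infected
Step 10: +1 new -> 43 infected
Step 11: +0 new -> 43 infected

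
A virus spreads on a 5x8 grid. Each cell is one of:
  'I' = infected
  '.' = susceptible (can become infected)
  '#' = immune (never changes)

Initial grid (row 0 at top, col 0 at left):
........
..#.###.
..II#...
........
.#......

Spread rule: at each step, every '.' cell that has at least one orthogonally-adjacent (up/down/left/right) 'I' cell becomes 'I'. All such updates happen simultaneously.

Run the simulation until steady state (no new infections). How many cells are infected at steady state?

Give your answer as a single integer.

Answer: 34

Derivation:
Step 0 (initial): 2 infected
Step 1: +4 new -> 6 infected
Step 2: +7 new -> 13 infected
Step 3: +7 new -> 20 infected
Step 4: +6 new -> 26 infected
Step 5: +4 new -> 30 infected
Step 6: +3 new -> 33 infected
Step 7: +1 new -> 34 infected
Step 8: +0 new -> 34 infected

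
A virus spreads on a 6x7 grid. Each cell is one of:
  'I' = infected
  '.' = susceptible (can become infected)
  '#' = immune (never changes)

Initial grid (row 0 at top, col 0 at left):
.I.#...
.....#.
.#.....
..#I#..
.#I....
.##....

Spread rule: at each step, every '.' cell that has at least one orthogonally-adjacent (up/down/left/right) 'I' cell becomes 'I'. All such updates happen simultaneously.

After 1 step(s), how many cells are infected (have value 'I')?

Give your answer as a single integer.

Answer: 8

Derivation:
Step 0 (initial): 3 infected
Step 1: +5 new -> 8 infected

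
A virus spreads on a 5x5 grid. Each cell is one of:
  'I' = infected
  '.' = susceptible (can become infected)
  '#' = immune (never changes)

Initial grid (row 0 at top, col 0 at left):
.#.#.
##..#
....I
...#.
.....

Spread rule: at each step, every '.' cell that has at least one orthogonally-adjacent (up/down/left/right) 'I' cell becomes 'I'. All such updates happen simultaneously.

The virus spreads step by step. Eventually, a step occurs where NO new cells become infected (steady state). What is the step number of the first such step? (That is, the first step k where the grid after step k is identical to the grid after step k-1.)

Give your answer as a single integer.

Step 0 (initial): 1 infected
Step 1: +2 new -> 3 infected
Step 2: +3 new -> 6 infected
Step 3: +4 new -> 10 infected
Step 4: +4 new -> 14 infected
Step 5: +2 new -> 16 infected
Step 6: +1 new -> 17 infected
Step 7: +0 new -> 17 infected

Answer: 7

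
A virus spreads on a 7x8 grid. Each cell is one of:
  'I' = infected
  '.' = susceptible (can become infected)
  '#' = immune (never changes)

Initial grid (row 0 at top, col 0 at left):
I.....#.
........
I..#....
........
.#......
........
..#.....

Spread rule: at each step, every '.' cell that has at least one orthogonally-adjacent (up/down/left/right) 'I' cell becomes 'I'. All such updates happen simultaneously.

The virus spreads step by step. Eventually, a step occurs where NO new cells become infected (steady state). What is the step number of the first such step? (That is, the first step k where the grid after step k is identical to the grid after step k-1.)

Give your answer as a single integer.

Answer: 12

Derivation:
Step 0 (initial): 2 infected
Step 1: +4 new -> 6 infected
Step 2: +5 new -> 11 infected
Step 3: +4 new -> 15 infected
Step 4: +6 new -> 21 infected
Step 5: +6 new -> 27 infected
Step 6: +5 new -> 32 infected
Step 7: +6 new -> 38 infected
Step 8: +6 new -> 44 infected
Step 9: +5 new -> 49 infected
Step 10: +2 new -> 51 infected
Step 11: +1 new -> 52 infected
Step 12: +0 new -> 52 infected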